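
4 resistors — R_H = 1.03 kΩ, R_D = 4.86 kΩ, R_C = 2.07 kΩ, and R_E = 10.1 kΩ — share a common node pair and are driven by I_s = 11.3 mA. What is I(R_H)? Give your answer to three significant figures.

Conductances: ΣG = 1/1.03 + 1/4.86 + 1/2.07 + 1/10.1 = 1.759 (1/kΩ).
Current divider: I(R_H) = I_s · G_k/ΣG = 11.3 × (0.9709/1.759) = 11.3 × 0.5520 = 6.238 mA.

I ≈ 6.24 mA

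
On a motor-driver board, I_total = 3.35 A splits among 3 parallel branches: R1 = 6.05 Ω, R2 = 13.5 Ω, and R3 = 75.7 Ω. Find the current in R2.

Total conductance ΣG = 1/6.05 + 1/13.5 + 1/75.7 = 0.2526 (units of 1/Ω).
Current divider: I(R2) = I_total · G_k/ΣG = 3.35 × (0.07407/0.2526) = 3.35 × 0.2933 = 0.9825 A.

I ≈ 0.982 A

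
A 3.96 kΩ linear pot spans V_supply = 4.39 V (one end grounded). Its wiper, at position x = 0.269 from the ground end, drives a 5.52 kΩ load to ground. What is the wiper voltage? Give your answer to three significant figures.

V_out ≈ 1.03 V

The pot divides into 2.895 kΩ above the wiper and 1.065 kΩ below.
Lower segment in parallel with the load: 1.065 ‖ 5.52 = 0.8929 kΩ.
Then V_out = V_supply · 0.8929/(2.895 + 0.8929) = 1.035 V.
(Unloaded: V_out = x·V_supply = 1.18 V.)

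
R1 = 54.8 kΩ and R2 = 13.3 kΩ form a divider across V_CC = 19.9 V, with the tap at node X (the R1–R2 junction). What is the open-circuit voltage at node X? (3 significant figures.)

V_th is the unloaded tap voltage: V_CC · R2/(R1+R2) = 19.9 × 0.1953 = 3.886 V.

V_th ≈ 3.89 V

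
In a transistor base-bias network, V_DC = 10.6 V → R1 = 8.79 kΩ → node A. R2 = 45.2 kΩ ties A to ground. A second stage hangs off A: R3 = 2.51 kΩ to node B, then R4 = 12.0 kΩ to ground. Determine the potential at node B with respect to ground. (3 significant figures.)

V_B ≈ 4.87 V

The second stage (R3 + R4 = 14.51 kΩ) loads node A in parallel with R2.
R2 ‖ (R3+R4) = 10.98 kΩ.
V_A = 10.6 × 10.98/(8.79 + 10.98) = 5.888 V.
Stage 2 is unloaded, so V_B = V_A · R4/(R3+R4) = 5.888 × 12.0/14.51 = 4.870 V.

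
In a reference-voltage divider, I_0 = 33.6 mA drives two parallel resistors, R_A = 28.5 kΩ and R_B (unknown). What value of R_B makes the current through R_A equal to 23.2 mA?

R_B ≈ 63.6 kΩ

Two-branch current divider: I_A = I_0 · R_B/(R_A + R_B).
23.2/33.6 = R_B/(R_A + R_B) → R_B = R_A · (0.6905)/(1 − 0.6905) = 28.5 × 2.231 = 63.58 kΩ.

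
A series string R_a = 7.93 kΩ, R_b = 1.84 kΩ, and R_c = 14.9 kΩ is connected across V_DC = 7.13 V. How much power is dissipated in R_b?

P ≈ 0.154 mW

ΣR = 24.67 kΩ → I = 7.13/24.67 = 0.2890 mA.
P = I²R = 0.08353 × 1.84 = 0.1537 mW.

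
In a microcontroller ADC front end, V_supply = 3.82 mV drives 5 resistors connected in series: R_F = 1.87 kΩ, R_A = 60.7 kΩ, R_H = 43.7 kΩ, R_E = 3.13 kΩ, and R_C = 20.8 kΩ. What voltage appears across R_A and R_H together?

Series total: ΣR = 1.87 + 60.7 + 43.7 + 3.13 + 20.8 = 130.2 kΩ.
R_{R_A..R_H} = 60.7 + 43.7 = 104.4 kΩ.
By the voltage-divider rule, V = 3.82 × 104.4/130.2 = 3.063 mV.

V ≈ 3.06 mV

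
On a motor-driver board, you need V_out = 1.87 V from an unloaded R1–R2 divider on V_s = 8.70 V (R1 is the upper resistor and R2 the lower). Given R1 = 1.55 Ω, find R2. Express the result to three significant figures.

R2 ≈ 0.424 Ω

The divider ratio is R2/(R1+R2) = 1.87/8.70 = 0.2149.
Rearranging, R2 = R1·k/(1−k) = 1.55 × 0.2738 = 0.4244 Ω.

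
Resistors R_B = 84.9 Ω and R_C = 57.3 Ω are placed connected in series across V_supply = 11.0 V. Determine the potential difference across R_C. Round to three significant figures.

Total series resistance ΣR = 84.9 + 57.3 = 142.2 Ω.
Voltage divider: V = V_supply · (57.30 / 142.2) = 11.0 × 0.4030 = 4.432 V.

V ≈ 4.43 V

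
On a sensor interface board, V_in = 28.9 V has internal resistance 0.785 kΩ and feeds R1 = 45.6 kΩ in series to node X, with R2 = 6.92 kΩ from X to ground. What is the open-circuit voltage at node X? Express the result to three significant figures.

V_th ≈ 3.75 V

R1' = 0.785 + 45.6 = 46.38 kΩ (source resistance + R1).
V_th is the unloaded tap voltage: V_in · R2/(R1'+R2) = 28.9 × 0.1298 = 3.752 V.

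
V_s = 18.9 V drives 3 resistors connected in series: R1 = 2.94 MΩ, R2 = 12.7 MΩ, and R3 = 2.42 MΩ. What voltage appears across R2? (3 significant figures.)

V ≈ 13.3 V

Total series resistance ΣR = 2.94 + 12.7 + 2.42 = 18.06 MΩ.
V = V_s · R/ΣR = 18.9 × 0.7032 = 13.29 V.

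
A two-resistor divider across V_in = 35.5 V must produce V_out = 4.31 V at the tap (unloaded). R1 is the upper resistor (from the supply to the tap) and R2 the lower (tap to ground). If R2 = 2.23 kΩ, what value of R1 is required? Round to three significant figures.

The divider ratio is R2/(R1+R2) = 4.31/35.5 = 0.1214.
Rearranging, R1 = R2·(1−k)/k = 2.23 × 7.237 = 16.14 kΩ.

R1 ≈ 16.1 kΩ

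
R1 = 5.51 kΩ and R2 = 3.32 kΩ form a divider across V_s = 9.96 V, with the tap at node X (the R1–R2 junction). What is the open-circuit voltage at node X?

V_th ≈ 3.74 V

V_th is the unloaded tap voltage: V_s · R2/(R1+R2) = 9.96 × 0.3760 = 3.745 V.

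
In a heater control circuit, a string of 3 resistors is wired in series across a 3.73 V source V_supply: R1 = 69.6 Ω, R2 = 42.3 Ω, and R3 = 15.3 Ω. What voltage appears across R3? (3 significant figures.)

V ≈ 0.449 V

Series total: ΣR = 69.6 + 42.3 + 15.3 = 127.2 Ω.
By the voltage-divider rule, V = 3.73 × 15.30/127.2 = 0.4487 V.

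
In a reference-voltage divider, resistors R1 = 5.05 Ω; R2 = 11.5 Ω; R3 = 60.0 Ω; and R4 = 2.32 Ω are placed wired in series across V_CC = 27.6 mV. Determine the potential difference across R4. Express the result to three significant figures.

ΣR = 5.05 + 11.5 + 60.0 + 2.32 = 78.87 Ω.
Voltage divider: V = V_CC · (2.320 / 78.87) = 27.6 × 0.02942 = 0.8119 mV.

V ≈ 0.812 mV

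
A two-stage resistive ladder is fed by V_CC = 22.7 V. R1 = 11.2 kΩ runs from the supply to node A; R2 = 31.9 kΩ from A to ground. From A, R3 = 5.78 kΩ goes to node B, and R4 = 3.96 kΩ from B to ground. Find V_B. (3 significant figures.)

V_B ≈ 3.69 V

The second stage (R3 + R4 = 9.740 kΩ) loads node A in parallel with R2.
Effective lower resistance at A: R2 ‖ 9.740 = 7.462 kΩ.
First divider: V_A = V_CC · 7.462/(11.2 + 7.462) = 9.076 V.
V_B = V_A × 0.4066 = 3.690 V.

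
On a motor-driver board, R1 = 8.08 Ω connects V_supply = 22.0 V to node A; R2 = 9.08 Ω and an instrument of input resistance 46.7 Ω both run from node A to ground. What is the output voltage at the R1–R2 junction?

R2 ‖ R_L = (9.08 × 46.7)/(9.08 + 46.7) = 7.602 Ω.
Now apply the divider: V_out = 22.0 × 0.4848 = 10.66 V.

V_out ≈ 10.7 V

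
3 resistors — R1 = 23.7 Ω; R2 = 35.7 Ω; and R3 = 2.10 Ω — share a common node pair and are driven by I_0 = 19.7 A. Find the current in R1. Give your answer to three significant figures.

I ≈ 1.52 A

Total conductance ΣG = 1/23.7 + 1/35.7 + 1/2.10 = 0.5464 (units of 1/Ω).
R1 takes the fraction G_k/ΣG = 0.04219/0.5464 = 0.07722, so I = 19.7 × 0.07722 = 1.521 A.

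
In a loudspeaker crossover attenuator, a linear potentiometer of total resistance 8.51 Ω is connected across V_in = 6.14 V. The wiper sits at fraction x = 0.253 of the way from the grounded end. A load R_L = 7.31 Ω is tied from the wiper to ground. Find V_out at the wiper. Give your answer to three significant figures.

Split the track: R_lower = x·R_p = 2.153 Ω, R_upper = (1−x)·R_p = 6.357 Ω.
(x·R_p) ‖ R_L = 1.663 Ω.
Then V_out = V_in · 1.663/(6.357 + 1.663) = 1.273 V.

V_out ≈ 1.27 V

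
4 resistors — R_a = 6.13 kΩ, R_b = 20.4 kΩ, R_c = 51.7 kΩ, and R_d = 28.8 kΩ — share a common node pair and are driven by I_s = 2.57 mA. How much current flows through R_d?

Total conductance ΣG = 1/6.13 + 1/20.4 + 1/51.7 + 1/28.8 = 0.2662 (units of 1/kΩ).
R_d takes the fraction G_k/ΣG = 0.03472/0.2662 = 0.1304, so I = 2.57 × 0.1304 = 0.3352 mA.

I ≈ 0.335 mA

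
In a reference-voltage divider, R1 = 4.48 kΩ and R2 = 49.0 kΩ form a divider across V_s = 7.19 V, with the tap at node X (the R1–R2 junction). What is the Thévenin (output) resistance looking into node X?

R_th ≈ 4.10 kΩ

Zeroing V_s shorts the top of R1 to ground, so R_th = R1 ‖ R2 = 4.105 kΩ.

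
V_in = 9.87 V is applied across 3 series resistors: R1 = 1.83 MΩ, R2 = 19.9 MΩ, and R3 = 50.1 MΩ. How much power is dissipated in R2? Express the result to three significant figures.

P ≈ 0.376 µW

ΣR = 71.83 MΩ → I = 9.87/71.83 = 0.1374 µA.
P = I²R = 0.01888 × 19.9 = 0.3757 µW.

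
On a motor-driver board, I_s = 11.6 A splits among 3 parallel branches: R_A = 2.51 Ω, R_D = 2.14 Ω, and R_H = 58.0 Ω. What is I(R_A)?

Conductances: ΣG = 1/2.51 + 1/2.14 + 1/58.0 = 0.8829 (1/Ω).
Current divider: I(R_A) = I_s · G_k/ΣG = 11.6 × (0.3984/0.8829) = 11.6 × 0.4512 = 5.234 A.

I ≈ 5.23 A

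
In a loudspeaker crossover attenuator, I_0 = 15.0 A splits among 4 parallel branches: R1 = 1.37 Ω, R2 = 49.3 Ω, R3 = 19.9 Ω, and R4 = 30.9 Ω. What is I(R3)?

I ≈ 0.905 A

Total conductance ΣG = 1/1.37 + 1/49.3 + 1/19.9 + 1/30.9 = 0.8328 (units of 1/Ω).
By the current-divider rule, I = I_0 · G_k/ΣG = 15.0 × 0.06034 = 0.9051 A.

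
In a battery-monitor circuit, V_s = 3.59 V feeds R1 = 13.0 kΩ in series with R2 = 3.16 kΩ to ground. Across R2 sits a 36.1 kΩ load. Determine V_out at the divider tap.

First combine the lower leg with the load: R2 ‖ R_L = 2.906 kΩ.
Then V_out = V_s · R2'/(R1 + R2') = 3.59 × 2.906/15.91 = 0.6558 V.
(Unloaded it would be 0.702 V; the load pulls it down.)

V_out ≈ 0.656 V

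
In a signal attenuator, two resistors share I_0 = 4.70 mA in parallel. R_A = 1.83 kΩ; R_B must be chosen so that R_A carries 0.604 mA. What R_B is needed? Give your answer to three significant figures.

R_B ≈ 0.270 kΩ

Two-branch current divider: I_A = I_0 · R_B/(R_A + R_B).
0.604/4.70 = R_B/(R_A + R_B) → R_B = R_A · (0.1285)/(1 − 0.1285) = 1.83 × 0.1475 = 0.2699 kΩ.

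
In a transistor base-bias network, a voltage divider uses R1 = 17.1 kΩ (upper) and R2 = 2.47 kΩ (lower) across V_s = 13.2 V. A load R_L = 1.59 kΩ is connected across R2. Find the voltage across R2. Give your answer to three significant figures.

The load sits in parallel with R2, giving an effective lower resistance R2' = R2·R_L/(R2+R_L) = 0.9673 kΩ.
Voltage divider with the loaded lower leg: V_out = 13.2 × 0.9673/(17.1 + 0.9673) = 13.2 × 0.05354 = 0.7067 V.
(Unloaded it would be 1.67 V; the load pulls it down.)

V_out ≈ 0.707 V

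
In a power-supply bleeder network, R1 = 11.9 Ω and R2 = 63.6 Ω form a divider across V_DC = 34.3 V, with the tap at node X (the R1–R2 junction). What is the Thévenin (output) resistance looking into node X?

Zeroing V_DC shorts the top of R1 to ground, so R_th = R1 ‖ R2 = 10.02 Ω.

R_th ≈ 10.0 Ω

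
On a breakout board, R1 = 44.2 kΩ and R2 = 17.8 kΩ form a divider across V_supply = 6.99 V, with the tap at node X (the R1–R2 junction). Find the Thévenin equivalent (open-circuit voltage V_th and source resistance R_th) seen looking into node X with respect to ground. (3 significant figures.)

V_th ≈ 2.01 V, R_th ≈ 12.7 kΩ

Open-circuit (no load on X): V_th = V_supply · R2/(R1 + R2) = 6.99 × 17.8/(44.20 + 17.8) = 2.007 V.
With V_supply suppressed (replaced by a short), R_th = R1 ‖ R2 = (44.20 × 17.8)/(44.20 + 17.8) = 12.69 kΩ.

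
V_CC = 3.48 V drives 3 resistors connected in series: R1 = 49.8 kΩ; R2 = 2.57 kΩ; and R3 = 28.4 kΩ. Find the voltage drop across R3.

Series total: ΣR = 49.8 + 2.57 + 28.4 = 80.77 kΩ.
By the voltage-divider rule, V = 3.48 × 28.40/80.77 = 1.224 V.

V ≈ 1.22 V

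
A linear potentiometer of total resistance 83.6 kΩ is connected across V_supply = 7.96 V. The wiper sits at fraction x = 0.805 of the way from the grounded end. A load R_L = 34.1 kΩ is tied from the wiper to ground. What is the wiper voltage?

Split the track: R_lower = x·R_p = 67.30 kΩ, R_upper = (1−x)·R_p = 16.30 kΩ.
(x·R_p) ‖ R_L = 22.63 kΩ.
V_out = 7.96 × 22.63/(16.30 + 22.63) = 4.627 V.

V_out ≈ 4.63 V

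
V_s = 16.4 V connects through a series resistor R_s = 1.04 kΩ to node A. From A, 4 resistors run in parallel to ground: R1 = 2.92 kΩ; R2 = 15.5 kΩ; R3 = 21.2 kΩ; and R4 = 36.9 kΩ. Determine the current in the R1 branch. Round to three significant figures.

I ≈ 3.74 mA

Combine the parallel branches: R_p = (1/2.92 + 1/15.5 + 1/21.2 + 1/36.9)⁻¹ = 2.078 kΩ.
V_A by voltage divider: V_A = 16.4 × 2.078/(1.04 + 2.078) = 10.93 V.
I(R1) = V_A / R1 = 10.93/2.92 = 3.743 mA.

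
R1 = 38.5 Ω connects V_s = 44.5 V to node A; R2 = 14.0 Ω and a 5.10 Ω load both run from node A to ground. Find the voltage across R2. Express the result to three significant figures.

V_out ≈ 3.94 V

R2 ‖ R_L = (14.0 × 5.10)/(14.0 + 5.10) = 3.738 Ω.
Now apply the divider: V_out = 44.5 × 0.08850 = 3.938 V.
(Unloaded it would be 11.9 V; the load pulls it down.)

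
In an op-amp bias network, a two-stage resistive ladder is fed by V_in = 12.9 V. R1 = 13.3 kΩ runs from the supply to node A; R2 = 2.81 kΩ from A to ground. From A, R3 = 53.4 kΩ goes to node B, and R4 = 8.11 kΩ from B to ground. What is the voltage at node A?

V_A ≈ 2.17 V

Looking into the second stage from A: R3 + R4 = 61.51 kΩ appears in parallel with R2.
Effective lower resistance at A: R2 ‖ 61.51 = 2.687 kΩ.
So V_A = 12.9 × 0.1681 = 2.168 V.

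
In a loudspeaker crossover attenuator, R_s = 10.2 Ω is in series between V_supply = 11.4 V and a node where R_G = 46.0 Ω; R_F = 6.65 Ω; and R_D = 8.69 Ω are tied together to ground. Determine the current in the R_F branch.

Parallel bank: R_p = 1/(1/46.0 + 1/6.65 + 1/8.69) = 3.482 Ω.
V_A = 11.4 × 3.482/13.68 = 2.901 V.
Branch current I = V_A/R_F = 2.901/6.65 = 0.4363 A.
(Check via current divider: I_total = 0.8332 A; share G_k/ΣG = 0.5236 → same result.)

I ≈ 0.436 A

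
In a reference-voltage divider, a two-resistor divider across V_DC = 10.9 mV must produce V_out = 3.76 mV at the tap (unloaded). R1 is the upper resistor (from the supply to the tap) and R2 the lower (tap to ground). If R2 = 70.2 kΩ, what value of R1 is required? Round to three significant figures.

R1 ≈ 133 kΩ

The divider ratio is R2/(R1+R2) = 3.76/10.9 = 0.3450.
Rearranging, R1 = R2·(1−k)/k = 70.2 × 1.899 = 133.3 kΩ.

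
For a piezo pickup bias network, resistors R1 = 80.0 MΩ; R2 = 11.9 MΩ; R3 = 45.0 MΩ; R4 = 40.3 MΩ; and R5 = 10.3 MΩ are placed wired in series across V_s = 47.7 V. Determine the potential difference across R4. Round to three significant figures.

Total series resistance ΣR = 80.0 + 11.9 + 45.0 + 40.3 + 10.3 = 187.5 MΩ.
Voltage divider: V = V_s · (40.30 / 187.5) = 47.7 × 0.2149 = 10.25 V.

V ≈ 10.3 V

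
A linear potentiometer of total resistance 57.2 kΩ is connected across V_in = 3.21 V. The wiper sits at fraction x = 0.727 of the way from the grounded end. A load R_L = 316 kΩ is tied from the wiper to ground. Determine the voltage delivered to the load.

Split the track: R_lower = x·R_p = 41.58 kΩ, R_upper = (1−x)·R_p = 15.62 kΩ.
Lower segment in parallel with the load: 41.58 ‖ 316 = 36.75 kΩ.
Then V_out = V_in · 36.75/(15.62 + 36.75) = 2.253 V.

V_out ≈ 2.25 V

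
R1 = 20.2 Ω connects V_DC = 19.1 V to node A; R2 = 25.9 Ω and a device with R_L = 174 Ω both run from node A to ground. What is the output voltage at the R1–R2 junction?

V_out ≈ 10.1 V

R2 ‖ R_L = (25.9 × 174)/(25.9 + 174) = 22.54 Ω.
Now apply the divider: V_out = 19.1 × 0.5274 = 10.07 V.
(Unloaded it would be 10.7 V; the load pulls it down.)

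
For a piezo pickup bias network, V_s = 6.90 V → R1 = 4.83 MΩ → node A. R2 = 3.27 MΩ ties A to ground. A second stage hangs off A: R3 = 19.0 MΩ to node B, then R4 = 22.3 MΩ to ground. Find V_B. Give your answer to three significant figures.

V_B ≈ 1.44 V

Node A sees R2 in parallel with the series input of stage 2, R3 + R4 = 41.30 MΩ.
R2 ‖ (R3+R4) = 3.030 MΩ.
So V_A = 6.90 × 0.3855 = 2.660 V.
Then the unloaded second divider: V_B = V_A × R4/(R3+R4) = 2.660 × 0.5400 = 1.436 V.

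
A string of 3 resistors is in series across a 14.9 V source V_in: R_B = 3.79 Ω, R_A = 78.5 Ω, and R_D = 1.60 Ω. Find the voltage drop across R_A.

V ≈ 13.9 V

Total series resistance ΣR = 3.79 + 78.5 + 1.60 = 83.89 Ω.
By the voltage-divider rule, V = 14.9 × 78.50/83.89 = 13.94 V.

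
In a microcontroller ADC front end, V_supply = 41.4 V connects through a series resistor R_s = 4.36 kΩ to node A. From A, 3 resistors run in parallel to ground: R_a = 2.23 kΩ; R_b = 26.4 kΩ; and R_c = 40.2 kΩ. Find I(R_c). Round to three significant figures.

Combine the parallel branches: R_p = (1/2.23 + 1/26.4 + 1/40.2)⁻¹ = 1.956 kΩ.
V_A = 41.4 × 1.956/6.316 = 12.82 V.
Branch current I = V_A/R_c = 12.82/40.2 = 0.3190 mA.

I ≈ 0.319 mA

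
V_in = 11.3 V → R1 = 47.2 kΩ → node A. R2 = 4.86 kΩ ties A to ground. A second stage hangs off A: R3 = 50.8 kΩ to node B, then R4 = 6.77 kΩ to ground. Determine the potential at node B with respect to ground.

Looking into the second stage from A: R3 + R4 = 57.57 kΩ appears in parallel with R2.
R2 ‖ (R3+R4) = 4.482 kΩ.
First divider: V_A = V_in · 4.482/(47.2 + 4.482) = 0.9799 V.
Then the unloaded second divider: V_B = V_A × R4/(R3+R4) = 0.9799 × 0.1176 = 0.1152 V.

V_B ≈ 0.115 V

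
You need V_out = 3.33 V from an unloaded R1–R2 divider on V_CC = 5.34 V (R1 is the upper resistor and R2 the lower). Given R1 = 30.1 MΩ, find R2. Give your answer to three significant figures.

R2 ≈ 49.9 MΩ

The divider ratio is R2/(R1+R2) = 3.33/5.34 = 0.6236.
R2 = R1 · 0.6236/(1 − 0.6236) = 49.87 MΩ.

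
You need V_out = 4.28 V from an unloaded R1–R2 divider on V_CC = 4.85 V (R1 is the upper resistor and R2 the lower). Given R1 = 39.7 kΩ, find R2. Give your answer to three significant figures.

The divider ratio is R2/(R1+R2) = 4.28/4.85 = 0.8825.
R2 = R1 · 0.8825/(1 − 0.8825) = 298.1 kΩ.

R2 ≈ 298 kΩ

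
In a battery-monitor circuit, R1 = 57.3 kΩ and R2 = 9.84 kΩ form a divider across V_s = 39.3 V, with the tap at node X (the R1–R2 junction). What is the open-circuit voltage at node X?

Open-circuit (no load on X): V_th = V_s · R2/(R1 + R2) = 39.3 × 9.84/(57.30 + 9.84) = 5.760 V.

V_th ≈ 5.76 V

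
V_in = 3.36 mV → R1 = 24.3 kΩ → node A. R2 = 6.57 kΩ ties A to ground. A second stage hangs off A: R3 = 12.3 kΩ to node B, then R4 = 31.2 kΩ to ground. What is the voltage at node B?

Node A sees R2 in parallel with the series input of stage 2, R3 + R4 = 43.50 kΩ.
R2 ‖ (R3+R4) = 5.708 kΩ.
First divider: V_A = V_in · 5.708/(24.3 + 5.708) = 0.6391 mV.
Stage 2 is unloaded, so V_B = V_A · R4/(R3+R4) = 0.6391 × 31.2/43.50 = 0.4584 mV.

V_B ≈ 0.458 mV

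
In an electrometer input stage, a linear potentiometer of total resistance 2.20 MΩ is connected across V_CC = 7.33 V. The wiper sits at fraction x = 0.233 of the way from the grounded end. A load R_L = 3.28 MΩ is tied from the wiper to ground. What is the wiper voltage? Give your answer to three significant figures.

V_out ≈ 1.53 V

Split the track: R_lower = x·R_p = 0.5126 MΩ, R_upper = (1−x)·R_p = 1.687 MΩ.
R_L loads the lower segment: effective lower R = 0.4433 MΩ.
Then V_out = V_CC · 0.4433/(1.687 + 0.4433) = 1.525 V.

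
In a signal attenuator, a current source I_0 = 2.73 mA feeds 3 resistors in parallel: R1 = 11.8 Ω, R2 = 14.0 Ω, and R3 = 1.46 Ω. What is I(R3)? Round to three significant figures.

I ≈ 2.22 mA

Total conductance ΣG = 1/11.8 + 1/14.0 + 1/1.46 = 0.8411 (units of 1/Ω).
R3 takes the fraction G_k/ΣG = 0.6849/0.8411 = 0.8143, so I = 2.73 × 0.8143 = 2.223 mA.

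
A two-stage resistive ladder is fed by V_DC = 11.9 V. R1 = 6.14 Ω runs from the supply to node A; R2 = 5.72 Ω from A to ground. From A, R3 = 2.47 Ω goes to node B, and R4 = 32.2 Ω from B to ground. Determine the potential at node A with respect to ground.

V_A ≈ 5.29 V

The second stage (R3 + R4 = 34.67 Ω) loads node A in parallel with R2.
Effective lower resistance at A: R2 ‖ 34.67 = 4.910 Ω.
V_A = 11.9 × 4.910/(6.14 + 4.910) = 5.288 V.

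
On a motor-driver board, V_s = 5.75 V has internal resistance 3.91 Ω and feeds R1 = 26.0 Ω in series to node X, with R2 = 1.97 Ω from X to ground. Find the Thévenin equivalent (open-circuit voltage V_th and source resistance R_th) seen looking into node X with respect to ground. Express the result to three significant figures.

V_th ≈ 0.355 V, R_th ≈ 1.85 Ω

R1' = 3.91 + 26.0 = 29.91 Ω (source resistance + R1).
Open-circuit (no load on X): V_th = V_s · R2/(R1' + R2) = 5.75 × 1.97/(29.91 + 1.97) = 0.3553 V.
With V_s suppressed (replaced by a short), R_th = R1' ‖ R2 = (29.91 × 1.97)/(29.91 + 1.97) = 1.848 Ω.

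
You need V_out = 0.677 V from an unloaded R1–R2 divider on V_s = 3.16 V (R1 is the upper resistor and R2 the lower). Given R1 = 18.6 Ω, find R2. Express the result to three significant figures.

R2 ≈ 5.07 Ω

Required fraction k = V_out/V_s = 0.2142.
So R2 = R1 · V_out/(V_s − V_out) = 18.6 × 0.677/(3.16 − 0.677) = 18.6 × 0.2727 = 5.071 Ω.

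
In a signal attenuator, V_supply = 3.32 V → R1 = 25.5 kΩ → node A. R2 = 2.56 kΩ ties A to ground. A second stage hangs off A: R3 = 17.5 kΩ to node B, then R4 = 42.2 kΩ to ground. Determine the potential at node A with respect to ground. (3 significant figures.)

V_A ≈ 0.292 V

The second stage (R3 + R4 = 59.70 kΩ) loads node A in parallel with R2.
R2 ‖ (R3+R4) = 2.455 kΩ.
V_A = 3.32 × 2.455/(25.5 + 2.455) = 0.2915 V.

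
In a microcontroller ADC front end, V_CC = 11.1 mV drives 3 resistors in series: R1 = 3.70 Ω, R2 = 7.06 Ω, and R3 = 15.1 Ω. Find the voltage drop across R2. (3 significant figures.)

V ≈ 3.03 mV

Total series resistance ΣR = 3.70 + 7.06 + 15.1 = 25.86 Ω.
Voltage divider: V = V_CC · (7.060 / 25.86) = 11.1 × 0.2730 = 3.030 mV.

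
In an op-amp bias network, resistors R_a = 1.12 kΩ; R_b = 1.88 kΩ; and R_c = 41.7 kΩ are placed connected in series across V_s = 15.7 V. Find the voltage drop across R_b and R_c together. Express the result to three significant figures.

V ≈ 15.3 V

Total series resistance ΣR = 1.12 + 1.88 + 41.7 = 44.70 kΩ.
R_{R_b..R_c} = 1.88 + 41.7 = 43.58 kΩ.
Voltage divider: V = V_s · (43.58 / 44.70) = 15.7 × 0.9749 = 15.31 V.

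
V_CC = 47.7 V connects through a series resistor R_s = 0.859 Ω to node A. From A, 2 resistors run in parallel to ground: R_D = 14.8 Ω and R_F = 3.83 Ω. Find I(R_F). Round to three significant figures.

I ≈ 9.71 A

Parallel bank: R_p = 1/(1/14.8 + 1/3.83) = 3.043 Ω.
V_A by voltage divider: V_A = 47.7 × 3.043/(0.859 + 3.043) = 37.20 V.
I(R_F) = V_A / R_F = 37.20/3.83 = 9.712 A.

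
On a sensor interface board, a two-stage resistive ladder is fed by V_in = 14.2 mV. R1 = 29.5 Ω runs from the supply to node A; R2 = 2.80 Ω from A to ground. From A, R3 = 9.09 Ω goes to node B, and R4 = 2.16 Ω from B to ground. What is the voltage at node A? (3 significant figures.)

Node A sees R2 in parallel with the series input of stage 2, R3 + R4 = 11.25 Ω.
Effective lower resistance at A: R2 ‖ 11.25 = 2.242 Ω.
So V_A = 14.2 × 0.07063 = 1.003 mV.

V_A ≈ 1.00 mV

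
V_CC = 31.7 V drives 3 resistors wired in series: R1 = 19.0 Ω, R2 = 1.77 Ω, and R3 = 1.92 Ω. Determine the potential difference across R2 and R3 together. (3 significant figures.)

V ≈ 5.16 V

ΣR = 19.0 + 1.77 + 1.92 = 22.69 Ω.
R_{R2..R3} = 1.77 + 1.92 = 3.690 Ω.
V = V_CC · R/ΣR = 31.7 × 0.1626 = 5.155 V.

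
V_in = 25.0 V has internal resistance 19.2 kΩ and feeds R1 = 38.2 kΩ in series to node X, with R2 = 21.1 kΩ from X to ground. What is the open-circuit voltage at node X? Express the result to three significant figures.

V_th ≈ 6.72 V

R1' = 19.2 + 38.2 = 57.40 kΩ (source resistance + R1).
V_th is the unloaded tap voltage: V_in · R2/(R1'+R2) = 25.0 × 0.2688 = 6.720 V.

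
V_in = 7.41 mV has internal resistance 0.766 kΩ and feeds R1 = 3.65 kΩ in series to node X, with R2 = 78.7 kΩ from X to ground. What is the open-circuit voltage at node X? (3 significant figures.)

R1' = 0.766 + 3.65 = 4.416 kΩ (source resistance + R1).
With X open, the divider is unloaded: V_th = 7.41 × 78.7/83.12 = 7.016 mV.

V_th ≈ 7.02 mV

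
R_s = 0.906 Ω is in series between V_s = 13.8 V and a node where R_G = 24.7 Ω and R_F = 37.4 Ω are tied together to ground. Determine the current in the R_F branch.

Combine the parallel branches: R_p = (1/24.7 + 1/37.4)⁻¹ = 14.88 Ω.
V_A = 13.8 × 14.88/15.78 = 13.01 V.
Branch current I = V_A/R_F = 13.01/37.4 = 0.3478 A.

I ≈ 0.348 A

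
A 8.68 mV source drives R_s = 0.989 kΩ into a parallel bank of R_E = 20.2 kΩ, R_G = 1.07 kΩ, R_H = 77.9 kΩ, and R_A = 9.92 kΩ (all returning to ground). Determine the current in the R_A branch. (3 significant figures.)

Combine the parallel branches: R_p = (1/20.2 + 1/1.07 + 1/77.9 + 1/9.92)⁻¹ = 0.9110 kΩ.
V_A by voltage divider: V_A = 8.68 × 0.9110/(0.989 + 0.9110) = 4.162 mV.
Branch current I = V_A/R_A = 4.162/9.92 = 0.4195 µA.
(Check via current divider: I_total = 4.568 µA; share G_k/ΣG = 0.09183 → same result.)

I ≈ 0.420 µA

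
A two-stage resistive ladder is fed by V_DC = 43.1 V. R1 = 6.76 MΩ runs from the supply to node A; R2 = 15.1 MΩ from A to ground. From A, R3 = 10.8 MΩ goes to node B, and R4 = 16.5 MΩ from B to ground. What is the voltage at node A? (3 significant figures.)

Looking into the second stage from A: R3 + R4 = 27.30 MΩ appears in parallel with R2.
R2 ‖ (R3+R4) = 9.722 MΩ.
So V_A = 43.1 × 0.5899 = 25.42 V.

V_A ≈ 25.4 V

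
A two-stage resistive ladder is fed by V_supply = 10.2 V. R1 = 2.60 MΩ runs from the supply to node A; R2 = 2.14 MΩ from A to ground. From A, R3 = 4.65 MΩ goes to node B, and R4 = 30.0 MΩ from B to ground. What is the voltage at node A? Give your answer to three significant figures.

V_A ≈ 4.45 V

The second stage (R3 + R4 = 34.65 MΩ) loads node A in parallel with R2.
R2 ‖ (R3+R4) = 2.016 MΩ.
First divider: V_A = V_supply · 2.016/(2.60 + 2.016) = 4.454 V.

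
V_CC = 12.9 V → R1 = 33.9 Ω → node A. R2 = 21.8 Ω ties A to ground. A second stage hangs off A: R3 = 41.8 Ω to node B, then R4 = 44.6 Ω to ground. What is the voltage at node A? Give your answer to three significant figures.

V_A ≈ 4.38 V

Node A sees R2 in parallel with the series input of stage 2, R3 + R4 = 86.40 Ω.
Effective lower resistance at A: R2 ‖ 86.40 = 17.41 Ω.
First divider: V_A = V_CC · 17.41/(33.9 + 17.41) = 4.377 V.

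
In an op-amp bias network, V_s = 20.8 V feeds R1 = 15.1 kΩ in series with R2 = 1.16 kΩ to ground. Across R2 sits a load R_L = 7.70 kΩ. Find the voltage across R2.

V_out ≈ 1.30 V

R2 ‖ R_L = (1.16 × 7.70)/(1.16 + 7.70) = 1.008 kΩ.
Then V_out = V_s · R2'/(R1 + R2') = 20.8 × 1.008/16.11 = 1.302 V.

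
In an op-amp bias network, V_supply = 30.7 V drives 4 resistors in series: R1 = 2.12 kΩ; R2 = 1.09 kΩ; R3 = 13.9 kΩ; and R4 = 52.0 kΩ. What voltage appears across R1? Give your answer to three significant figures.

Series total: ΣR = 2.12 + 1.09 + 13.9 + 52.0 = 69.11 kΩ.
V = V_supply · R/ΣR = 30.7 × 0.03068 = 0.9417 V.

V ≈ 0.942 V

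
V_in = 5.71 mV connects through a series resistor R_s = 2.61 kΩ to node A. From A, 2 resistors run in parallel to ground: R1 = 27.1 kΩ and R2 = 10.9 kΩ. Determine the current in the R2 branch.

I ≈ 0.392 µA

Equivalent of the parallel group: R_p = 7.773 kΩ.
Node voltage V_A = V_in · R_p/(R_s + R_p) = 5.71 × 0.7486 = 4.275 mV.
Branch current I = V_A/R2 = 4.275/10.9 = 0.3922 µA.
(Check via current divider: I_total = 0.5499 µA; share G_k/ΣG = 0.7132 → same result.)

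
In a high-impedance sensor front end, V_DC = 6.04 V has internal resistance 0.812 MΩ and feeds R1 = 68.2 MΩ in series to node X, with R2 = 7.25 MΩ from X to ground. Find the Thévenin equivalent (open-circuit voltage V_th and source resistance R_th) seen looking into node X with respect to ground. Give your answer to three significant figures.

R1' = 0.812 + 68.2 = 69.01 MΩ (source resistance + R1).
Open-circuit (no load on X): V_th = V_DC · R2/(R1' + R2) = 6.04 × 7.25/(69.01 + 7.25) = 0.5742 V.
Looking into X with the source shorted: R_th = R1'·R2/(R1'+R2) = 69.01 × 7.25/76.26 = 6.561 MΩ.

V_th ≈ 0.574 V, R_th ≈ 6.56 MΩ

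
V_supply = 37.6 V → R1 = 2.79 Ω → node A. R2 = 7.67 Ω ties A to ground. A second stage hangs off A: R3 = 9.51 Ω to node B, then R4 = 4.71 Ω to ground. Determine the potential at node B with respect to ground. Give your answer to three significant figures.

V_B ≈ 7.98 V

Node A sees R2 in parallel with the series input of stage 2, R3 + R4 = 14.22 Ω.
R2 ‖ (R3+R4) = 4.983 Ω.
First divider: V_A = V_supply · 4.983/(2.79 + 4.983) = 24.10 V.
Then the unloaded second divider: V_B = V_A × R4/(R3+R4) = 24.10 × 0.3312 = 7.984 V.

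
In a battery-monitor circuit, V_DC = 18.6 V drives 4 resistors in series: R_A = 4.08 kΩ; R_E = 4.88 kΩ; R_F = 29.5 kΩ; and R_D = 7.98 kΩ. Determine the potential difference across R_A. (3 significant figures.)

ΣR = 4.08 + 4.88 + 29.5 + 7.98 = 46.44 kΩ.
Voltage divider: V = V_DC · (4.080 / 46.44) = 18.6 × 0.08786 = 1.634 V.

V ≈ 1.63 V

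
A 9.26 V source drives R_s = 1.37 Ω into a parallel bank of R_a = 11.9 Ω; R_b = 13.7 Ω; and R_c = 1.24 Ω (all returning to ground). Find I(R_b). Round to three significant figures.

I ≈ 0.291 A

Parallel bank: R_p = 1/(1/11.9 + 1/13.7 + 1/1.24) = 1.038 Ω.
V_A = 9.26 × 1.038/2.408 = 3.991 V.
I(R_b) = V_A / R_b = 3.991/13.7 = 0.2913 A.
(Check via current divider: I_total = 3.846 A; share G_k/ΣG = 0.07576 → same result.)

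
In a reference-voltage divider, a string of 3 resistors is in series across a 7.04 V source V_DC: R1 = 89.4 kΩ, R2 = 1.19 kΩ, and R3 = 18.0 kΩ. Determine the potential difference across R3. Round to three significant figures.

ΣR = 89.4 + 1.19 + 18.0 = 108.6 kΩ.
Voltage divider: V = V_DC · (18.00 / 108.6) = 7.04 × 0.1658 = 1.167 V.

V ≈ 1.17 V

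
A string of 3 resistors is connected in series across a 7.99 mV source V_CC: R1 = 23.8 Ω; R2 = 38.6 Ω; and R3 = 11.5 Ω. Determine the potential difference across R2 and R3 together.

Total series resistance ΣR = 23.8 + 38.6 + 11.5 = 73.90 Ω.
R_{R2..R3} = 38.6 + 11.5 = 50.10 Ω.
V = V_CC · R/ΣR = 7.99 × 0.6779 = 5.417 mV.

V ≈ 5.42 mV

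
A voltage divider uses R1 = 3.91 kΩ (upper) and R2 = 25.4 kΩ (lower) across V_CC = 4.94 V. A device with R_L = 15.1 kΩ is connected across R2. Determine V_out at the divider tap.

R2 ‖ R_L = (25.4 × 15.1)/(25.4 + 15.1) = 9.470 kΩ.
Now apply the divider: V_out = 4.94 × 0.7078 = 3.496 V.

V_out ≈ 3.50 V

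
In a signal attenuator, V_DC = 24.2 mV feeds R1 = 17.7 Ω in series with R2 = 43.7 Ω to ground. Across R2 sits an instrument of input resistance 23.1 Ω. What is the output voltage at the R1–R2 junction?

V_out ≈ 11.1 mV

R2 ‖ R_L = (43.7 × 23.1)/(43.7 + 23.1) = 15.11 Ω.
Now apply the divider: V_out = 24.2 × 0.4606 = 11.15 mV.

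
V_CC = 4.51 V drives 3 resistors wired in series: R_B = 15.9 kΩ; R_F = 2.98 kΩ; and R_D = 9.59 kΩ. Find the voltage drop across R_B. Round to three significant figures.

V ≈ 2.52 V

Total series resistance ΣR = 15.9 + 2.98 + 9.59 = 28.47 kΩ.
Voltage divider: V = V_CC · (15.90 / 28.47) = 4.51 × 0.5585 = 2.519 V.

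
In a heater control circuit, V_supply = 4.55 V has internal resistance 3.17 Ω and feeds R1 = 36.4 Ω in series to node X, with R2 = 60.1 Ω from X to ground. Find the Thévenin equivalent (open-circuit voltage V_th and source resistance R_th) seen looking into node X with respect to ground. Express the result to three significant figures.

R1' = 3.17 + 36.4 = 39.57 Ω (source resistance + R1).
With X open, the divider is unloaded: V_th = 4.55 × 60.1/99.67 = 2.744 V.
Zeroing V_supply shorts the top of R1' to ground, so R_th = R1' ‖ R2 = 23.86 Ω.

V_th ≈ 2.74 V, R_th ≈ 23.9 Ω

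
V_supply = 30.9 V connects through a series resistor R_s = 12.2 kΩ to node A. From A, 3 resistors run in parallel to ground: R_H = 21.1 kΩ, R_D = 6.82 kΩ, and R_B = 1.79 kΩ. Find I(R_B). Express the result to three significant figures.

I ≈ 1.70 mA

Combine the parallel branches: R_p = (1/21.1 + 1/6.82 + 1/1.79)⁻¹ = 1.329 kΩ.
V_A by voltage divider: V_A = 30.9 × 1.329/(12.2 + 1.329) = 3.035 V.
I(R_B) = V_A / R_B = 3.035/1.79 = 1.695 mA.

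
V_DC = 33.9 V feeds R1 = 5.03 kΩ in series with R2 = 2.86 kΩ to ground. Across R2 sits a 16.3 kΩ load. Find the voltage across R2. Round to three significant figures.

R2 ‖ R_L = (2.86 × 16.3)/(2.86 + 16.3) = 2.433 kΩ.
Then V_out = V_DC · R2'/(R1 + R2') = 33.9 × 2.433/7.463 = 11.05 V.

V_out ≈ 11.1 V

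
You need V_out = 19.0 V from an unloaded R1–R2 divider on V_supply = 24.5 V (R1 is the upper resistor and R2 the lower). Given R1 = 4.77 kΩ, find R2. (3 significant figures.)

The divider ratio is R2/(R1+R2) = 19.0/24.5 = 0.7755.
So R2 = R1 · V_out/(V_supply − V_out) = 4.77 × 19.0/(24.5 − 19.0) = 4.77 × 3.455 = 16.48 kΩ.

R2 ≈ 16.5 kΩ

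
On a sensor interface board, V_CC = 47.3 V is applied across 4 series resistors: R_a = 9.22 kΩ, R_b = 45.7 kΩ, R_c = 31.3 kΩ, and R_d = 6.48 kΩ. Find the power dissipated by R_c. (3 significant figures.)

Series current I = V_CC/ΣR = 47.3/92.70 = 0.5102 mA.
V(R_c) = I·R = 15.97 V; P = V·I = 15.97 × 0.5102 = 8.149 mW.

P ≈ 8.15 mW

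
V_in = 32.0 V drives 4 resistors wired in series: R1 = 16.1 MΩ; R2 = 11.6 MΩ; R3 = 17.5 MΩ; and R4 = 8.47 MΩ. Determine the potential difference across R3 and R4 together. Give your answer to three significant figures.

Total series resistance ΣR = 16.1 + 11.6 + 17.5 + 8.47 = 53.67 MΩ.
R_{R3..R4} = 17.5 + 8.47 = 25.97 MΩ.
V = V_in · R/ΣR = 32.0 × 0.4839 = 15.48 V.

V ≈ 15.5 V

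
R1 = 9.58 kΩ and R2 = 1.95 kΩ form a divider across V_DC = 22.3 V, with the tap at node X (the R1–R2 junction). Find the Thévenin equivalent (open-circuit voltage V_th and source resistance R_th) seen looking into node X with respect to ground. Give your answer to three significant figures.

With X open, the divider is unloaded: V_th = 22.3 × 1.95/11.53 = 3.771 V.
With V_DC suppressed (replaced by a short), R_th = R1 ‖ R2 = (9.580 × 1.95)/(9.580 + 1.95) = 1.620 kΩ.

V_th ≈ 3.77 V, R_th ≈ 1.62 kΩ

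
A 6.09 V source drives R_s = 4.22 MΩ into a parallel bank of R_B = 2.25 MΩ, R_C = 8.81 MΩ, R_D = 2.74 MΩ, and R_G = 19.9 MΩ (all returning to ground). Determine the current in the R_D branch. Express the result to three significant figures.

I ≈ 0.435 µA

Combine the parallel branches: R_p = (1/2.25 + 1/8.81 + 1/2.74 + 1/19.9)⁻¹ = 1.028 MΩ.
Node voltage V_A = V_s · R_p/(R_s + R_p) = 6.09 × 0.1958 = 1.193 V.
I(R_D) = V_A / R_D = 1.193/2.74 = 0.4352 µA.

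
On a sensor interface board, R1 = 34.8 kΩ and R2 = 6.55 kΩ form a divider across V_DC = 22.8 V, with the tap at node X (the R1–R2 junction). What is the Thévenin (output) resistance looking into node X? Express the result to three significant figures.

R_th ≈ 5.51 kΩ

With V_DC suppressed (replaced by a short), R_th = R1 ‖ R2 = (34.80 × 6.55)/(34.80 + 6.55) = 5.512 kΩ.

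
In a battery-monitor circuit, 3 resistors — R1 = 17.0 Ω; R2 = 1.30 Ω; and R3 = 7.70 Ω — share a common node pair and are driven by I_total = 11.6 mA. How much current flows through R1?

I ≈ 0.712 mA

Conductances: ΣG = 1/17.0 + 1/1.30 + 1/7.70 = 0.9579 (1/Ω).
Current divider: I(R1) = I_total · G_k/ΣG = 11.6 × (0.05882/0.9579) = 11.6 × 0.06141 = 0.7123 mA.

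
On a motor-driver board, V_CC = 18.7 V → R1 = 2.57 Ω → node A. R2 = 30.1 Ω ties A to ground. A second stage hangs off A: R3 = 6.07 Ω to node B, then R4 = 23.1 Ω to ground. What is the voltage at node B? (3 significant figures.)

Looking into the second stage from A: R3 + R4 = 29.17 Ω appears in parallel with R2.
Effective lower resistance at A: R2 ‖ 29.17 = 14.81 Ω.
First divider: V_A = V_CC · 14.81/(2.57 + 14.81) = 15.94 V.
V_B = V_A × 0.7919 = 12.62 V.

V_B ≈ 12.6 V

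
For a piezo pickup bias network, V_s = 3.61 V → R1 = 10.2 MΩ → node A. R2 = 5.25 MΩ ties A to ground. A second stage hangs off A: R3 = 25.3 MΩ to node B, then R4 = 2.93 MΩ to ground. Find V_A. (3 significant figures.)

V_A ≈ 1.09 V

Looking into the second stage from A: R3 + R4 = 28.23 MΩ appears in parallel with R2.
Effective lower resistance at A: R2 ‖ 28.23 = 4.427 MΩ.
So V_A = 3.61 × 0.3026 = 1.093 V.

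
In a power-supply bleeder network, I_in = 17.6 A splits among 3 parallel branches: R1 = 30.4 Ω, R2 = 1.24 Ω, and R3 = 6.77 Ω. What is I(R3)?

I ≈ 2.63 A

Total conductance ΣG = 1/30.4 + 1/1.24 + 1/6.77 = 0.9871 (units of 1/Ω).
Current divider: I(R3) = I_in · G_k/ΣG = 17.6 × (0.1477/0.9871) = 17.6 × 0.1496 = 2.634 A.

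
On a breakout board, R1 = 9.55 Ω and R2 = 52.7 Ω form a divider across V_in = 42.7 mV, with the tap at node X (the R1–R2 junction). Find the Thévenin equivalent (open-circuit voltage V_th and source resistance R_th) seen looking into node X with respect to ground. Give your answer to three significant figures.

V_th ≈ 36.1 mV, R_th ≈ 8.08 Ω

Open-circuit (no load on X): V_th = V_in · R2/(R1 + R2) = 42.7 × 52.7/(9.550 + 52.7) = 36.15 mV.
Looking into X with the source shorted: R_th = R1·R2/(R1+R2) = 9.550 × 52.7/62.25 = 8.085 Ω.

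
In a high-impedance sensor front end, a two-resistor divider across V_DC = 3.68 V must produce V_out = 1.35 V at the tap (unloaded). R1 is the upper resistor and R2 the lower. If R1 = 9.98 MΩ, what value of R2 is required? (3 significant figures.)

The divider ratio is R2/(R1+R2) = 1.35/3.68 = 0.3668.
So R2 = R1 · V_out/(V_DC − V_out) = 9.98 × 1.35/(3.68 − 1.35) = 9.98 × 0.5794 = 5.782 MΩ.

R2 ≈ 5.78 MΩ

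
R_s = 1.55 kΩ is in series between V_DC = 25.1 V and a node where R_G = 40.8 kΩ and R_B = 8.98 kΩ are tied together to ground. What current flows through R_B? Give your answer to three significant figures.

I ≈ 2.31 mA

Equivalent of the parallel group: R_p = 7.360 kΩ.
V_A by voltage divider: V_A = 25.1 × 7.360/(1.55 + 7.360) = 20.73 V.
I(R_B) = V_A / R_B = 20.73/8.98 = 2.309 mA.
(Equivalently: I_total = 2.817 mA, then current-divider fraction G_k/ΣG = 0.8196.)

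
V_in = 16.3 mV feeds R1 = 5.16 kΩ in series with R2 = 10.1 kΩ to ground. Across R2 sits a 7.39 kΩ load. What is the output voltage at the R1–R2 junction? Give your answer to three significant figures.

V_out ≈ 7.38 mV

R2 ‖ R_L = (10.1 × 7.39)/(10.1 + 7.39) = 4.268 kΩ.
Voltage divider with the loaded lower leg: V_out = 16.3 × 4.268/(5.16 + 4.268) = 16.3 × 0.4527 = 7.378 mV.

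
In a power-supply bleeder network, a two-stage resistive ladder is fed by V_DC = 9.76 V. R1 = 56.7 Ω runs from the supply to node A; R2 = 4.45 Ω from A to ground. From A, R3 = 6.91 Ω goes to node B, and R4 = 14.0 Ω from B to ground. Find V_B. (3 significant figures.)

V_B ≈ 0.397 V

Looking into the second stage from A: R3 + R4 = 20.91 Ω appears in parallel with R2.
R2 ‖ (R3+R4) = 3.669 Ω.
First divider: V_A = V_DC · 3.669/(56.7 + 3.669) = 0.5932 V.
Then the unloaded second divider: V_B = V_A × R4/(R3+R4) = 0.5932 × 0.6695 = 0.3972 V.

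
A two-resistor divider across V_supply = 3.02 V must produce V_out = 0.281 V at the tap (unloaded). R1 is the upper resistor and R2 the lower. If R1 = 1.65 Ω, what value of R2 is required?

The divider ratio is R2/(R1+R2) = 0.281/3.02 = 0.09305.
So R2 = R1 · V_out/(V_supply − V_out) = 1.65 × 0.281/(3.02 − 0.281) = 1.65 × 0.1026 = 0.1693 Ω.

R2 ≈ 0.169 Ω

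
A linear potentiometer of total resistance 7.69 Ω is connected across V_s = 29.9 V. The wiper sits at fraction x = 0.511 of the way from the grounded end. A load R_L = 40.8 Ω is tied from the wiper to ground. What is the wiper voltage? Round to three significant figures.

V_out ≈ 14.6 V

The pot divides into 3.760 Ω above the wiper and 3.930 Ω below.
(x·R_p) ‖ R_L = 3.584 Ω.
Loaded-divider output: V_out = 29.9 × 0.4880 = 14.59 V.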